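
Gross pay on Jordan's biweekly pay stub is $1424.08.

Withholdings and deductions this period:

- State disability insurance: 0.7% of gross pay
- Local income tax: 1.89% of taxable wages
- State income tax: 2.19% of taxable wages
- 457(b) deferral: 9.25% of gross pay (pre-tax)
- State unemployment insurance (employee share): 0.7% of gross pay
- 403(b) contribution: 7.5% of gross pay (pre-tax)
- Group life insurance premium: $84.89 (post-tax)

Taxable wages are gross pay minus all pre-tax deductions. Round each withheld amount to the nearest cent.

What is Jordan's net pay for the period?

457(b) deferral: $1424.08 × 0.0925 = $131.73
403(b) contribution: $1424.08 × 0.075 = $106.81
Pre-tax total = $131.73 + $106.81 = $238.54
Taxable wages = $1424.08 − $238.54 = $1185.54
State income tax: $1185.54 × 0.0219 = $25.96
Local income tax: $1185.54 × 0.0189 = $22.41
State unemployment insurance (employee share): $1424.08 × 0.007 = $9.97
State disability insurance: $1424.08 × 0.007 = $9.97
Group life insurance premium: $84.89
Total deductions = $131.73 + $106.81 + $25.96 + $22.41 + $9.97 + $9.97 + $84.89 = $391.74
Net pay = $1424.08 − $391.74 = $1032.34

$1032.34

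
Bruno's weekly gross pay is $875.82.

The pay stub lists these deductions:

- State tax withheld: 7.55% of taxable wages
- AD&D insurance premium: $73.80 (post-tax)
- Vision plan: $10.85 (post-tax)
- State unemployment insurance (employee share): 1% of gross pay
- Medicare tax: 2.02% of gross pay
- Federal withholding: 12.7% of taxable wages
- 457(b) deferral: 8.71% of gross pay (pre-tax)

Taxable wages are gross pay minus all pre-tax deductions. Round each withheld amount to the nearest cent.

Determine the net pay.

457(b) deferral: $875.82 × 0.0871 = $76.28
Taxable wages = $875.82 − $76.28 = $799.54
State tax withheld: $799.54 × 0.0755 = $60.37
Federal withholding: $799.54 × 0.127 = $101.54
State unemployment insurance (employee share): $875.82 × 0.01 = $8.76
Medicare tax: $875.82 × 0.0202 = $17.69
Vision plan: $10.85
AD&D insurance premium: $73.80
Total deductions = $76.28 + $60.37 + $101.54 + $8.76 + $17.69 + $10.85 + $73.80 = $349.29
Net pay = $875.82 − $349.29 = $526.53

$526.53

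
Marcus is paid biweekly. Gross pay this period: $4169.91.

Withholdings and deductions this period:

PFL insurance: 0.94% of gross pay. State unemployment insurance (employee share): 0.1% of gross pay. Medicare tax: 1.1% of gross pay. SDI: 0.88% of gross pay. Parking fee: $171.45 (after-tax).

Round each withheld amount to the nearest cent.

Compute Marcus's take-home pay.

$3872.52

Medicare tax: $4169.91 × 0.011 = $45.87
State unemployment insurance (employee share): $4169.91 × 0.001 = $4.17
SDI: $4169.91 × 0.0088 = $36.70
PFL insurance: $4169.91 × 0.0094 = $39.20
Parking fee: $171.45
Total deductions = $45.87 + $4.17 + $36.70 + $39.20 + $171.45 = $297.39
Net pay = $4169.91 − $297.39 = $3872.52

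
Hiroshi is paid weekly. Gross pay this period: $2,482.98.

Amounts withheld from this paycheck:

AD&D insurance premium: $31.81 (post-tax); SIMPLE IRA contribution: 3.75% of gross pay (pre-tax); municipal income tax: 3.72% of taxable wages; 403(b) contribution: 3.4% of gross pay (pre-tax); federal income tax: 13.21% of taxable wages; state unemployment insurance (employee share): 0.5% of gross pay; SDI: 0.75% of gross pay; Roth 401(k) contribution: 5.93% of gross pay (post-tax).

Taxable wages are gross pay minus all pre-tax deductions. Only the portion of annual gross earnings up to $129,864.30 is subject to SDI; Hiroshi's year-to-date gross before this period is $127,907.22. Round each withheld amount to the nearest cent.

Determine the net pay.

$1,709.00

403(b) contribution: $2,482.98 × 0.034 = $84.42
SIMPLE IRA contribution: $2,482.98 × 0.0375 = $93.11
Pre-tax total = $84.42 + $93.11 = $177.53
Taxable wages = $2,482.98 − $177.53 = $2,305.45
Federal income tax: $2,305.45 × 0.1321 = $304.55
Municipal income tax: $2,305.45 × 0.0372 = $85.76
State unemployment insurance (employee share): $2,482.98 × 0.005 = $12.41
SDI: only $129,864.30 − $127,907.22 = $1,957.08 of this check is subject → $1,957.08 × 0.0075 = $14.68
AD&D insurance premium: $31.81
Roth 401(k) contribution: $2,482.98 × 0.0593 = $147.24
Total deductions = $84.42 + $93.11 + $304.55 + $85.76 + $12.41 + $14.68 + $31.81 + $147.24 = $773.98
Net pay = $2,482.98 − $773.98 = $1,709.00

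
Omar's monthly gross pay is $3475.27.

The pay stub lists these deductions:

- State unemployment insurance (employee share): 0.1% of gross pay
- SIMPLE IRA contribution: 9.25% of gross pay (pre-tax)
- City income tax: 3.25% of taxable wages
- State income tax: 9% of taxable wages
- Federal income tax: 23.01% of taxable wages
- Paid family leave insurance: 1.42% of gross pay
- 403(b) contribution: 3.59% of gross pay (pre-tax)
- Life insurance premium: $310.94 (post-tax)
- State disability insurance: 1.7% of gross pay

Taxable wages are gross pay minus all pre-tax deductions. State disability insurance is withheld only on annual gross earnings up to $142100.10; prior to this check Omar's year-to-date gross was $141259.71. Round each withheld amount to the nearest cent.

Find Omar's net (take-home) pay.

SIMPLE IRA contribution: $3475.27 × 0.0925 = $321.46
403(b) contribution: $3475.27 × 0.0359 = $124.76
Pre-tax total = $321.46 + $124.76 = $446.22
Taxable wages = $3475.27 − $446.22 = $3029.05
Federal income tax: $3029.05 × 0.2301 = $696.98
City income tax: $3029.05 × 0.0325 = $98.44
State income tax: $3029.05 × 0.09 = $272.61
State disability insurance: only $142100.10 − $141259.71 = $840.39 of this check is subject → $840.39 × 0.017 = $14.29
Paid family leave insurance: $3475.27 × 0.0142 = $49.35
State unemployment insurance (employee share): $3475.27 × 0.001 = $3.48
Life insurance premium: $310.94
Total deductions = $321.46 + $124.76 + $696.98 + $98.44 + $272.61 + $14.29 + $49.35 + $3.48 + $310.94 = $1892.31
Net pay = $3475.27 − $1892.31 = $1582.96

$1582.96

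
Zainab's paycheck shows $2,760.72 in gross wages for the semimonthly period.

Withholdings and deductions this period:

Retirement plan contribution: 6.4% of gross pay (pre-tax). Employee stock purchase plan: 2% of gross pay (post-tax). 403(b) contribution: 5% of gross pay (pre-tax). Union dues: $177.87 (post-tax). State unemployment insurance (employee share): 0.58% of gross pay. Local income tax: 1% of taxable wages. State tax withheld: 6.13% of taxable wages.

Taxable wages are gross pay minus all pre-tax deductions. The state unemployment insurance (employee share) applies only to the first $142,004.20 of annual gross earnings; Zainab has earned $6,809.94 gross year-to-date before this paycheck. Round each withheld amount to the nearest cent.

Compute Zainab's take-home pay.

$2,022.50

403(b) contribution: $2,760.72 × 0.05 = $138.04
Retirement plan contribution: $2,760.72 × 0.064 = $176.69
Pre-tax total = $138.04 + $176.69 = $314.73
Taxable wages = $2,760.72 − $314.73 = $2,445.99
State tax withheld: $2,445.99 × 0.0613 = $149.94
Local income tax: $2,445.99 × 0.01 = $24.46
State unemployment insurance (employee share): cap not yet reached, full $2,760.72 is subject → $2,760.72 × 0.0058 = $16.01
Employee stock purchase plan: $2,760.72 × 0.02 = $55.21
Union dues: $177.87
Total deductions = $138.04 + $176.69 + $149.94 + $24.46 + $16.01 + $55.21 + $177.87 = $738.22
Net pay = $2,760.72 − $738.22 = $2,022.50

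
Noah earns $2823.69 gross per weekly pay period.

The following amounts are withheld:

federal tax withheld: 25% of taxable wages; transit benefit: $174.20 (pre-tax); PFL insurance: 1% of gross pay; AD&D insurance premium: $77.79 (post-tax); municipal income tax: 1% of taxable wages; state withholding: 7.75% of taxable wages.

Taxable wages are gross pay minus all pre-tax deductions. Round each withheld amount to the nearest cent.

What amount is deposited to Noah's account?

Transit benefit: $174.20
Taxable wages = $2823.69 − $174.20 = $2649.49
Municipal income tax: $2649.49 × 0.01 = $26.49
Federal tax withheld: $2649.49 × 0.25 = $662.37
State withholding: $2649.49 × 0.0775 = $205.34
PFL insurance: $2823.69 × 0.01 = $28.24
AD&D insurance premium: $77.79
Total deductions = $174.20 + $26.49 + $662.37 + $205.34 + $28.24 + $77.79 = $1174.43
Net pay = $2823.69 − $1174.43 = $1649.26

$1649.26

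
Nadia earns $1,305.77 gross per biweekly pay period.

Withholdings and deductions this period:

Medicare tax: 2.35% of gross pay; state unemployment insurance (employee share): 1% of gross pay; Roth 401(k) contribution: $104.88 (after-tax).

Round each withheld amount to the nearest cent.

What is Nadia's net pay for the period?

State unemployment insurance (employee share): $1,305.77 × 0.01 = $13.06
Medicare tax: $1,305.77 × 0.0235 = $30.69
Roth 401(k) contribution: $104.88
Total deductions = $13.06 + $30.69 + $104.88 = $148.63
Net pay = $1,305.77 − $148.63 = $1,157.14

$1,157.14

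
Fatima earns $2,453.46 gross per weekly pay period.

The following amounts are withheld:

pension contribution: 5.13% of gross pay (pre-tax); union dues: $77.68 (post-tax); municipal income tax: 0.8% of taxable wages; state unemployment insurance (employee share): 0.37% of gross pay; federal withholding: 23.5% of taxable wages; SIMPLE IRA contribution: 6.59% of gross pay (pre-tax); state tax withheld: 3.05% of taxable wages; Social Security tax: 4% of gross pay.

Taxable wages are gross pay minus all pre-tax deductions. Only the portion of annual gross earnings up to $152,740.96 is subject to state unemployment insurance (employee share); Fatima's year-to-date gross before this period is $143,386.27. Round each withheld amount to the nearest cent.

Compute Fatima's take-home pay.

SIMPLE IRA contribution: $2,453.46 × 0.0659 = $161.68
Pension contribution: $2,453.46 × 0.0513 = $125.86
Pre-tax total = $161.68 + $125.86 = $287.54
Taxable wages = $2,453.46 − $287.54 = $2,165.92
Municipal income tax: $2,165.92 × 0.008 = $17.33
State tax withheld: $2,165.92 × 0.0305 = $66.06
Federal withholding: $2,165.92 × 0.235 = $508.99
State unemployment insurance (employee share): cap not yet reached, full $2,453.46 is subject → $2,453.46 × 0.0037 = $9.08
Social Security tax: $2,453.46 × 0.04 = $98.14
Union dues: $77.68
Total deductions = $161.68 + $125.86 + $17.33 + $66.06 + $508.99 + $9.08 + $98.14 + $77.68 = $1,064.82
Net pay = $2,453.46 − $1,064.82 = $1,388.64

$1,388.64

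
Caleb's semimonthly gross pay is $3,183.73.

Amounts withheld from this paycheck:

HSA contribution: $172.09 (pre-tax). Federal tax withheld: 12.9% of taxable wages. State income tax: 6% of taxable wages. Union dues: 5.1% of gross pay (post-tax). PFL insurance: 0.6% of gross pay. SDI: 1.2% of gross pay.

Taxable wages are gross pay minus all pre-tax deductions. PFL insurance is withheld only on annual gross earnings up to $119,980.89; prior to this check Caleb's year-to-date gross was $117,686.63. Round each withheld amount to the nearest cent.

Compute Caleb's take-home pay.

$2,228.10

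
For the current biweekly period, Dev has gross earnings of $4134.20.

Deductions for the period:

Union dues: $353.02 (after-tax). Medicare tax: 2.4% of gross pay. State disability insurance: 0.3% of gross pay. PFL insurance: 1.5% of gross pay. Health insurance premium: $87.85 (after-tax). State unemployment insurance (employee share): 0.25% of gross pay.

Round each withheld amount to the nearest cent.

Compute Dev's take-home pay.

State unemployment insurance (employee share): $4134.20 × 0.0025 = $10.34
PFL insurance: $4134.20 × 0.015 = $62.01
Medicare tax: $4134.20 × 0.024 = $99.22
State disability insurance: $4134.20 × 0.003 = $12.40
Union dues: $353.02
Health insurance premium: $87.85
Total deductions = $10.34 + $62.01 + $99.22 + $12.40 + $353.02 + $87.85 = $624.84
Net pay = $4134.20 − $624.84 = $3509.36

$3509.36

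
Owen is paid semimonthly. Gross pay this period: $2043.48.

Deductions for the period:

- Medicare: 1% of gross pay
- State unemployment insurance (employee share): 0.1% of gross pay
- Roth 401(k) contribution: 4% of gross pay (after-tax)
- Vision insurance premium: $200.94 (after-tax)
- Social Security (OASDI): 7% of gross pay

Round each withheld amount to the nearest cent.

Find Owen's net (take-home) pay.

Medicare: $2043.48 × 0.01 = $20.43
Social Security (OASDI): $2043.48 × 0.07 = $143.04
State unemployment insurance (employee share): $2043.48 × 0.001 = $2.04
Vision insurance premium: $200.94
Roth 401(k) contribution: $2043.48 × 0.04 = $81.74
Total deductions = $20.43 + $143.04 + $2.04 + $200.94 + $81.74 = $448.19
Net pay = $2043.48 − $448.19 = $1595.29

$1595.29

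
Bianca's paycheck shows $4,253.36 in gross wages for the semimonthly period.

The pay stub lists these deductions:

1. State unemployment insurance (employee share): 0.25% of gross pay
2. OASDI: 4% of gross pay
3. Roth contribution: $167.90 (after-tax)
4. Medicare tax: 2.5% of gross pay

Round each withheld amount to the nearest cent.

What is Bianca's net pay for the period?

OASDI: $4,253.36 × 0.04 = $170.13
State unemployment insurance (employee share): $4,253.36 × 0.0025 = $10.63
Medicare tax: $4,253.36 × 0.025 = $106.33
Roth contribution: $167.90
Total deductions = $170.13 + $10.63 + $106.33 + $167.90 = $454.99
Net pay = $4,253.36 − $454.99 = $3,798.37

$3,798.37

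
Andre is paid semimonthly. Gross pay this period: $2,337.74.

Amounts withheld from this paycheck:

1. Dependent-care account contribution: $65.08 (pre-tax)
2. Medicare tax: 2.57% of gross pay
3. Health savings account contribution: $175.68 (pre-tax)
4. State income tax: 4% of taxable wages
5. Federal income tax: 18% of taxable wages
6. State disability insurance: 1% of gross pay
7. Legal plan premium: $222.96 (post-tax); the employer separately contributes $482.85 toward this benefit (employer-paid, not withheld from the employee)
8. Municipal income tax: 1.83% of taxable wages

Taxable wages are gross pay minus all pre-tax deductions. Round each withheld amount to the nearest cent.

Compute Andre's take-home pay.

Health savings account contribution: $175.68
Dependent-care account contribution: $65.08
Pre-tax total = $175.68 + $65.08 = $240.76
Taxable wages = $2,337.74 − $240.76 = $2,096.98
Municipal income tax: $2,096.98 × 0.0183 = $38.37
Federal income tax: $2,096.98 × 0.18 = $377.46
State income tax: $2,096.98 × 0.04 = $83.88
Medicare tax: $2,337.74 × 0.0257 = $60.08
State disability insurance: $2,337.74 × 0.01 = $23.38
Legal plan premium: $222.96
(Employer's $482.85 toward legal plan premium is not withheld from the employee.)
Total deductions = $175.68 + $65.08 + $38.37 + $377.46 + $83.88 + $60.08 + $23.38 + $222.96 = $1,046.89
Net pay = $2,337.74 − $1,046.89 = $1,290.85

$1,290.85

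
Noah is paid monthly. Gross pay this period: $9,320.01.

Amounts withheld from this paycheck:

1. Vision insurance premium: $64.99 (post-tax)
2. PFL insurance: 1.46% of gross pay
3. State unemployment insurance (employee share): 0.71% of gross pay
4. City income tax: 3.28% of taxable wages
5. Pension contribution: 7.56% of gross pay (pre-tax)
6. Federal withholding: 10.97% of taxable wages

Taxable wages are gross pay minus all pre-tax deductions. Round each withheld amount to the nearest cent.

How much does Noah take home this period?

$7,120.49

Pension contribution: $9,320.01 × 0.0756 = $704.59
Taxable wages = $9,320.01 − $704.59 = $8,615.42
City income tax: $8,615.42 × 0.0328 = $282.59
Federal withholding: $8,615.42 × 0.1097 = $945.11
State unemployment insurance (employee share): $9,320.01 × 0.0071 = $66.17
PFL insurance: $9,320.01 × 0.0146 = $136.07
Vision insurance premium: $64.99
Total deductions = $704.59 + $282.59 + $945.11 + $66.17 + $136.07 + $64.99 = $2,199.52
Net pay = $9,320.01 − $2,199.52 = $7,120.49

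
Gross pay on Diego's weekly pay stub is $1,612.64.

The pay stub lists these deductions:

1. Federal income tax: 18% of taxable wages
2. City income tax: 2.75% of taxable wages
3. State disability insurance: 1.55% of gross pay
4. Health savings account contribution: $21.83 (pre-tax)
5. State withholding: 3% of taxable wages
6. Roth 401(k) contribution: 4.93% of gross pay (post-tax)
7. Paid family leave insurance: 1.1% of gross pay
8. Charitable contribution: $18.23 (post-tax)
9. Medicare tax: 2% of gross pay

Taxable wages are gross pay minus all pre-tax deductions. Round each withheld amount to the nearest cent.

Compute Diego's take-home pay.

$1,040.27

Health savings account contribution: $21.83
Taxable wages = $1,612.64 − $21.83 = $1,590.81
State withholding: $1,590.81 × 0.03 = $47.72
Federal income tax: $1,590.81 × 0.18 = $286.35
City income tax: $1,590.81 × 0.0275 = $43.75
Paid family leave insurance: $1,612.64 × 0.011 = $17.74
State disability insurance: $1,612.64 × 0.0155 = $25.00
Medicare tax: $1,612.64 × 0.02 = $32.25
Roth 401(k) contribution: $1,612.64 × 0.0493 = $79.50
Charitable contribution: $18.23
Total deductions = $21.83 + $47.72 + $286.35 + $43.75 + $17.74 + $25.00 + $32.25 + $79.50 + $18.23 = $572.37
Net pay = $1,612.64 − $572.37 = $1,040.27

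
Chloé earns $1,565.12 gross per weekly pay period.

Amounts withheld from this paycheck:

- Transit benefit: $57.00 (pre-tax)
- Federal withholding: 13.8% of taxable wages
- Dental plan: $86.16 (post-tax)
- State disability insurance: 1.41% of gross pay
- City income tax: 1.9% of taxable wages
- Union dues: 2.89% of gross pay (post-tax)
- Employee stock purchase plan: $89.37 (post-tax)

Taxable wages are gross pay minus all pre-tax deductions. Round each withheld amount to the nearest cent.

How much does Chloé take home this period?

$1,028.52

Transit benefit: $57.00
Taxable wages = $1,565.12 − $57.00 = $1,508.12
City income tax: $1,508.12 × 0.019 = $28.65
Federal withholding: $1,508.12 × 0.138 = $208.12
State disability insurance: $1,565.12 × 0.0141 = $22.07
Employee stock purchase plan: $89.37
Union dues: $1,565.12 × 0.0289 = $45.23
Dental plan: $86.16
Total deductions = $57.00 + $28.65 + $208.12 + $22.07 + $89.37 + $45.23 + $86.16 = $536.60
Net pay = $1,565.12 − $536.60 = $1,028.52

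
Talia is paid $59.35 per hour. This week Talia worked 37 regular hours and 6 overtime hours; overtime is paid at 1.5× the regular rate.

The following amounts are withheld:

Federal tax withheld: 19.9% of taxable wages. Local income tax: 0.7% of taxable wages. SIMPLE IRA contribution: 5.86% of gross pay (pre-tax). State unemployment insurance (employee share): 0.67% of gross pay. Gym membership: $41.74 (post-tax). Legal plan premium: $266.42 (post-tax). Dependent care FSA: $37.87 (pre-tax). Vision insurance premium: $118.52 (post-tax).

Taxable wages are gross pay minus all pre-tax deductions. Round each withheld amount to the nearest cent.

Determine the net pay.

$1,565.63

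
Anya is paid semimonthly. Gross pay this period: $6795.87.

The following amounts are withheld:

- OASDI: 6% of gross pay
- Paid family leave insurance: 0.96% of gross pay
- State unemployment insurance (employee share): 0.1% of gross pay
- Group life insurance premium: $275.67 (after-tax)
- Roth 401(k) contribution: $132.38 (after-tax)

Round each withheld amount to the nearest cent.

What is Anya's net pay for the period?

Paid family leave insurance: $6795.87 × 0.0096 = $65.24
OASDI: $6795.87 × 0.06 = $407.75
State unemployment insurance (employee share): $6795.87 × 0.001 = $6.80
Group life insurance premium: $275.67
Roth 401(k) contribution: $132.38
Total deductions = $65.24 + $407.75 + $6.80 + $275.67 + $132.38 = $887.84
Net pay = $6795.87 − $887.84 = $5908.03

$5908.03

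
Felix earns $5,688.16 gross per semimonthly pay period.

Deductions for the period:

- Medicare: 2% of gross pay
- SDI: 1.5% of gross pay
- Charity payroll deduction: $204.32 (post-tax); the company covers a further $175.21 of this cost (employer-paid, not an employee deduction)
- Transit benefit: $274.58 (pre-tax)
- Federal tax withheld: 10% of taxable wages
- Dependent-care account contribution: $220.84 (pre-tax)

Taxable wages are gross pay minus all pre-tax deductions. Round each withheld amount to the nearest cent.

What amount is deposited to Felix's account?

$4,270.07

Dependent-care account contribution: $220.84
Transit benefit: $274.58
Pre-tax total = $220.84 + $274.58 = $495.42
Taxable wages = $5,688.16 − $495.42 = $5,192.74
Federal tax withheld: $5,192.74 × 0.1 = $519.27
SDI: $5,688.16 × 0.015 = $85.32
Medicare: $5,688.16 × 0.02 = $113.76
Charity payroll deduction: $204.32
(Employer's $175.21 toward charity payroll deduction is not withheld from the employee.)
Total deductions = $220.84 + $274.58 + $519.27 + $85.32 + $113.76 + $204.32 = $1,418.09
Net pay = $5,688.16 − $1,418.09 = $4,270.07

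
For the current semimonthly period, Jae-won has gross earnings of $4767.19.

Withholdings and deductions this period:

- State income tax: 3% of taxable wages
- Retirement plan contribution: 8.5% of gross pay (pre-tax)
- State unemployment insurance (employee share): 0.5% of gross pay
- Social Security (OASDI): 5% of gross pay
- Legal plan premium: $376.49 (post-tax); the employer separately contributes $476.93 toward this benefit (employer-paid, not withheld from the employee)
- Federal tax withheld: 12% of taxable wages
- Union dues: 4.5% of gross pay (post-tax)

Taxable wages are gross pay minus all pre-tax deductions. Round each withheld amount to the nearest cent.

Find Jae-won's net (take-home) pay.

Retirement plan contribution: $4767.19 × 0.085 = $405.21
Taxable wages = $4767.19 − $405.21 = $4361.98
Federal tax withheld: $4361.98 × 0.12 = $523.44
State income tax: $4361.98 × 0.03 = $130.86
State unemployment insurance (employee share): $4767.19 × 0.005 = $23.84
Social Security (OASDI): $4767.19 × 0.05 = $238.36
Union dues: $4767.19 × 0.045 = $214.52
Legal plan premium: $376.49
(Employer's $476.93 toward legal plan premium is not withheld from the employee.)
Total deductions = $405.21 + $523.44 + $130.86 + $23.84 + $238.36 + $214.52 + $376.49 = $1912.72
Net pay = $4767.19 − $1912.72 = $2854.47

$2854.47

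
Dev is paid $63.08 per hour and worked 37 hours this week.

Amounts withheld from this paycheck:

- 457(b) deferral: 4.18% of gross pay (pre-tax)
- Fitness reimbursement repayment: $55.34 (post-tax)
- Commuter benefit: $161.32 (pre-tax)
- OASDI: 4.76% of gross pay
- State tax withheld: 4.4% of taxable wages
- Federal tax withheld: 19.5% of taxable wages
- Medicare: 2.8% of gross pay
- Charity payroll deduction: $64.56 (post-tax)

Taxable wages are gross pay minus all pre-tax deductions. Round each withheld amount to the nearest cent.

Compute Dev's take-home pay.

Gross pay: 37 × $63.08 = $2,333.96
457(b) deferral: $2,333.96 × 0.0418 = $97.56
Commuter benefit: $161.32
Pre-tax total = $97.56 + $161.32 = $258.88
Taxable wages = $2,333.96 − $258.88 = $2,075.08
State tax withheld: $2,075.08 × 0.044 = $91.30
Federal tax withheld: $2,075.08 × 0.195 = $404.64
OASDI: $2,333.96 × 0.0476 = $111.10
Medicare: $2,333.96 × 0.028 = $65.35
Charity payroll deduction: $64.56
Fitness reimbursement repayment: $55.34
Total deductions = $97.56 + $161.32 + $91.30 + $404.64 + $111.10 + $65.35 + $64.56 + $55.34 = $1,051.17
Net pay = $2,333.96 − $1,051.17 = $1,282.79

$1,282.79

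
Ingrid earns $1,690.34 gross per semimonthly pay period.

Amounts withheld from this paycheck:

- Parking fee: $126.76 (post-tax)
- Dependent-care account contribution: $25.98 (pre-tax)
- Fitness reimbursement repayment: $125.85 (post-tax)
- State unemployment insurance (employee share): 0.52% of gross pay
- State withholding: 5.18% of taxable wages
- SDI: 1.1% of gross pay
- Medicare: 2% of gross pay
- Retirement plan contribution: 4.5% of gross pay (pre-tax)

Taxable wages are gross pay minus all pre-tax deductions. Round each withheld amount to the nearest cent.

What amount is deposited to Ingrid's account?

Dependent-care account contribution: $25.98
Retirement plan contribution: $1,690.34 × 0.045 = $76.07
Pre-tax total = $25.98 + $76.07 = $102.05
Taxable wages = $1,690.34 − $102.05 = $1,588.29
State withholding: $1,588.29 × 0.0518 = $82.27
Medicare: $1,690.34 × 0.02 = $33.81
SDI: $1,690.34 × 0.011 = $18.59
State unemployment insurance (employee share): $1,690.34 × 0.0052 = $8.79
Fitness reimbursement repayment: $125.85
Parking fee: $126.76
Total deductions = $25.98 + $76.07 + $82.27 + $33.81 + $18.59 + $8.79 + $125.85 + $126.76 = $498.12
Net pay = $1,690.34 − $498.12 = $1,192.22

$1,192.22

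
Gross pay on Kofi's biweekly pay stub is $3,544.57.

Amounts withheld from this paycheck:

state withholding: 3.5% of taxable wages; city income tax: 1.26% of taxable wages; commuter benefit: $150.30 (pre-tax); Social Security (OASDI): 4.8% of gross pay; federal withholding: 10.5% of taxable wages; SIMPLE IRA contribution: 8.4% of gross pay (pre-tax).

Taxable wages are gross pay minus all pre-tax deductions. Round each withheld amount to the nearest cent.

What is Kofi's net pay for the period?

$2,453.85

SIMPLE IRA contribution: $3,544.57 × 0.084 = $297.74
Commuter benefit: $150.30
Pre-tax total = $297.74 + $150.30 = $448.04
Taxable wages = $3,544.57 − $448.04 = $3,096.53
Federal withholding: $3,096.53 × 0.105 = $325.14
State withholding: $3,096.53 × 0.035 = $108.38
City income tax: $3,096.53 × 0.0126 = $39.02
Social Security (OASDI): $3,544.57 × 0.048 = $170.14
Total deductions = $297.74 + $150.30 + $325.14 + $108.38 + $39.02 + $170.14 = $1,090.72
Net pay = $3,544.57 − $1,090.72 = $2,453.85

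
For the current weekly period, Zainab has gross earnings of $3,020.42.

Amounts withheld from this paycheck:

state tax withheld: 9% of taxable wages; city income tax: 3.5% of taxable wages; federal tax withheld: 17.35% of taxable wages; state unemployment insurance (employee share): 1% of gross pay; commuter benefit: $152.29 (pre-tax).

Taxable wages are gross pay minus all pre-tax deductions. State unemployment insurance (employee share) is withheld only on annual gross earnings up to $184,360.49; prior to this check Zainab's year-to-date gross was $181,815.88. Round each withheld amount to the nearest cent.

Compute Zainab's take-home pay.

Commuter benefit: $152.29
Taxable wages = $3,020.42 − $152.29 = $2,868.13
State tax withheld: $2,868.13 × 0.09 = $258.13
City income tax: $2,868.13 × 0.035 = $100.38
Federal tax withheld: $2,868.13 × 0.1735 = $497.62
State unemployment insurance (employee share): only $184,360.49 − $181,815.88 = $2,544.61 of this check is subject → $2,544.61 × 0.01 = $25.45
Total deductions = $152.29 + $258.13 + $100.38 + $497.62 + $25.45 = $1,033.87
Net pay = $3,020.42 − $1,033.87 = $1,986.55

$1,986.55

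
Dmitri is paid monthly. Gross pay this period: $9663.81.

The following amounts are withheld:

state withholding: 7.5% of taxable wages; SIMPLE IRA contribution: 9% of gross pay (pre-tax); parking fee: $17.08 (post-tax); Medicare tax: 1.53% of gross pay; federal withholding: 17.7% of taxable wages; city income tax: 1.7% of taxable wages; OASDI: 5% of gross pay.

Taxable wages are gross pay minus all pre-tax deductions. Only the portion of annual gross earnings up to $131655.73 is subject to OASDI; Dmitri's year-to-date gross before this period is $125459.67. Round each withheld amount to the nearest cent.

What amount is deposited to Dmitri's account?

SIMPLE IRA contribution: $9663.81 × 0.09 = $869.74
Taxable wages = $9663.81 − $869.74 = $8794.07
City income tax: $8794.07 × 0.017 = $149.50
Federal withholding: $8794.07 × 0.177 = $1556.55
State withholding: $8794.07 × 0.075 = $659.56
OASDI: only $131655.73 − $125459.67 = $6196.06 of this check is subject → $6196.06 × 0.05 = $309.80
Medicare tax: $9663.81 × 0.0153 = $147.86
Parking fee: $17.08
Total deductions = $869.74 + $149.50 + $1556.55 + $659.56 + $309.80 + $147.86 + $17.08 = $3710.09
Net pay = $9663.81 − $3710.09 = $5953.72

$5953.72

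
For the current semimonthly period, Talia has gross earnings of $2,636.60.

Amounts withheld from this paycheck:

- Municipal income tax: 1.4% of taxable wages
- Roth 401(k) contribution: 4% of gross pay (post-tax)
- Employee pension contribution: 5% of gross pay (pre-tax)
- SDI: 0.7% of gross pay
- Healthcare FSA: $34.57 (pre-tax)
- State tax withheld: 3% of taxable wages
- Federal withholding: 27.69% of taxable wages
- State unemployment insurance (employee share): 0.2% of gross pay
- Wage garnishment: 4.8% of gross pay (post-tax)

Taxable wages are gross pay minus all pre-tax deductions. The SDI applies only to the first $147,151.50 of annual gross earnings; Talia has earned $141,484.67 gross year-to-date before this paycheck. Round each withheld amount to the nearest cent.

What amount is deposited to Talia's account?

$1,421.76

Employee pension contribution: $2,636.60 × 0.05 = $131.83
Healthcare FSA: $34.57
Pre-tax total = $131.83 + $34.57 = $166.40
Taxable wages = $2,636.60 − $166.40 = $2,470.20
Federal withholding: $2,470.20 × 0.2769 = $684.00
State tax withheld: $2,470.20 × 0.03 = $74.11
Municipal income tax: $2,470.20 × 0.014 = $34.58
State unemployment insurance (employee share): $2,636.60 × 0.002 = $5.27
SDI: cap not yet reached, full $2,636.60 is subject → $2,636.60 × 0.007 = $18.46
Roth 401(k) contribution: $2,636.60 × 0.04 = $105.46
Wage garnishment: $2,636.60 × 0.048 = $126.56
Total deductions = $131.83 + $34.57 + $684.00 + $74.11 + $34.58 + $5.27 + $18.46 + $105.46 + $126.56 = $1,214.84
Net pay = $2,636.60 − $1,214.84 = $1,421.76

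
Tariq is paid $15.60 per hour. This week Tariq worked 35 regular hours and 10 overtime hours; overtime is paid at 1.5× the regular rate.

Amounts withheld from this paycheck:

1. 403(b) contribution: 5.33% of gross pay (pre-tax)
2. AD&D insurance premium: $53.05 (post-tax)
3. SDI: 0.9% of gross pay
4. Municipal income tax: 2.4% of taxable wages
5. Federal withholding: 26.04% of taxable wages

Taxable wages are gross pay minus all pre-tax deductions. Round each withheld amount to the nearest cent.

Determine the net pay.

Regular pay: 35 × $15.60 = $546.00
Overtime pay: 10 × $15.60 × 1.5 = $234.00
Gross pay = $546.00 + $234.00 = $780.00
403(b) contribution: $780.00 × 0.0533 = $41.57
Taxable wages = $780.00 − $41.57 = $738.43
Municipal income tax: $738.43 × 0.024 = $17.72
Federal withholding: $738.43 × 0.2604 = $192.29
SDI: $780.00 × 0.009 = $7.02
AD&D insurance premium: $53.05
Total deductions = $41.57 + $17.72 + $192.29 + $7.02 + $53.05 = $311.65
Net pay = $780.00 − $311.65 = $468.35

$468.35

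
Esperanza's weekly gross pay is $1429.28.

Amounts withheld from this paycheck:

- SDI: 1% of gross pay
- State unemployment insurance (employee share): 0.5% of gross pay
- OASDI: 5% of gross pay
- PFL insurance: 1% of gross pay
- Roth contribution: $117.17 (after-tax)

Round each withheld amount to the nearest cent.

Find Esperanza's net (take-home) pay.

State unemployment insurance (employee share): $1429.28 × 0.005 = $7.15
OASDI: $1429.28 × 0.05 = $71.46
PFL insurance: $1429.28 × 0.01 = $14.29
SDI: $1429.28 × 0.01 = $14.29
Roth contribution: $117.17
Total deductions = $7.15 + $71.46 + $14.29 + $14.29 + $117.17 = $224.36
Net pay = $1429.28 − $224.36 = $1204.92

$1204.92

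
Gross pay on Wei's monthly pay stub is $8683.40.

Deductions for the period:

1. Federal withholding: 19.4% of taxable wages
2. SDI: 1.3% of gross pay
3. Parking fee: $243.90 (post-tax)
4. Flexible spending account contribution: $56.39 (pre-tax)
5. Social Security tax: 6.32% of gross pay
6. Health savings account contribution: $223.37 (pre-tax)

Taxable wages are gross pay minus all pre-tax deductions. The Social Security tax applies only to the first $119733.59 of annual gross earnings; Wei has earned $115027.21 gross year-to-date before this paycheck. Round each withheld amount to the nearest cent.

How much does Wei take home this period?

$6119.11

Health savings account contribution: $223.37
Flexible spending account contribution: $56.39
Pre-tax total = $223.37 + $56.39 = $279.76
Taxable wages = $8683.40 − $279.76 = $8403.64
Federal withholding: $8403.64 × 0.194 = $1630.31
SDI: $8683.40 × 0.013 = $112.88
Social Security tax: only $119733.59 − $115027.21 = $4706.38 of this check is subject → $4706.38 × 0.0632 = $297.44
Parking fee: $243.90
Total deductions = $223.37 + $56.39 + $1630.31 + $112.88 + $297.44 + $243.90 = $2564.29
Net pay = $8683.40 − $2564.29 = $6119.11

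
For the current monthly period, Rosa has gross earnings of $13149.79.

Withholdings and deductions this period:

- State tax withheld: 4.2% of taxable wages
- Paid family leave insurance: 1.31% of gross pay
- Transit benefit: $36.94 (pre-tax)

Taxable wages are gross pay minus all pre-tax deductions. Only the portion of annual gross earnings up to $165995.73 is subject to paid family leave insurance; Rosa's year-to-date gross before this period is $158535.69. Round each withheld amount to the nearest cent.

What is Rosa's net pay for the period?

$12464.38

Transit benefit: $36.94
Taxable wages = $13149.79 − $36.94 = $13112.85
State tax withheld: $13112.85 × 0.042 = $550.74
Paid family leave insurance: only $165995.73 − $158535.69 = $7460.04 of this check is subject → $7460.04 × 0.0131 = $97.73
Total deductions = $36.94 + $550.74 + $97.73 = $685.41
Net pay = $13149.79 − $685.41 = $12464.38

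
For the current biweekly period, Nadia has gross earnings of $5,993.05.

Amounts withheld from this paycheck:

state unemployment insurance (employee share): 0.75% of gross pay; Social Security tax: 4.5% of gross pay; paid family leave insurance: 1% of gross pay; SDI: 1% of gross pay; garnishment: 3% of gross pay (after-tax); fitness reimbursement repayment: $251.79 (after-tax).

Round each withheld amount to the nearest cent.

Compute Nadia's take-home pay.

SDI: $5,993.05 × 0.01 = $59.93
Social Security tax: $5,993.05 × 0.045 = $269.69
State unemployment insurance (employee share): $5,993.05 × 0.0075 = $44.95
Paid family leave insurance: $5,993.05 × 0.01 = $59.93
Fitness reimbursement repayment: $251.79
Garnishment: $5,993.05 × 0.03 = $179.79
Total deductions = $59.93 + $269.69 + $44.95 + $59.93 + $251.79 + $179.79 = $866.08
Net pay = $5,993.05 − $866.08 = $5,126.97

$5,126.97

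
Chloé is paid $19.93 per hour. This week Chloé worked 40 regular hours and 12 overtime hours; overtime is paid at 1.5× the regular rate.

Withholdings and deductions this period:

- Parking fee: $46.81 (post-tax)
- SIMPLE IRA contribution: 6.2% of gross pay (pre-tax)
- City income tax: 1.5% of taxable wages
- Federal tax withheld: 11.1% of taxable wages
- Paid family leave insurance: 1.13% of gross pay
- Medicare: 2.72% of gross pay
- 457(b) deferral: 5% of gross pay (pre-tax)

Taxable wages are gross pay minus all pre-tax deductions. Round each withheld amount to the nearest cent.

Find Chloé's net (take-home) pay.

$805.82

Regular pay: 40 × $19.93 = $797.20
Overtime pay: 12 × $19.93 × 1.5 = $358.74
Gross pay = $797.20 + $358.74 = $1,155.94
SIMPLE IRA contribution: $1,155.94 × 0.062 = $71.67
457(b) deferral: $1,155.94 × 0.05 = $57.80
Pre-tax total = $71.67 + $57.80 = $129.47
Taxable wages = $1,155.94 − $129.47 = $1,026.47
Federal tax withheld: $1,026.47 × 0.111 = $113.94
City income tax: $1,026.47 × 0.015 = $15.40
Medicare: $1,155.94 × 0.0272 = $31.44
Paid family leave insurance: $1,155.94 × 0.0113 = $13.06
Parking fee: $46.81
Total deductions = $71.67 + $57.80 + $113.94 + $15.40 + $31.44 + $13.06 + $46.81 = $350.12
Net pay = $1,155.94 − $350.12 = $805.82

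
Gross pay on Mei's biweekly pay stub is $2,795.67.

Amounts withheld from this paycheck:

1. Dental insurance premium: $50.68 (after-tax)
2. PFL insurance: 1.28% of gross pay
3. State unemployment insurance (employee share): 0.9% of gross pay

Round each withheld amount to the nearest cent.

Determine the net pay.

PFL insurance: $2,795.67 × 0.0128 = $35.78
State unemployment insurance (employee share): $2,795.67 × 0.009 = $25.16
Dental insurance premium: $50.68
Total deductions = $35.78 + $25.16 + $50.68 = $111.62
Net pay = $2,795.67 − $111.62 = $2,684.05

$2,684.05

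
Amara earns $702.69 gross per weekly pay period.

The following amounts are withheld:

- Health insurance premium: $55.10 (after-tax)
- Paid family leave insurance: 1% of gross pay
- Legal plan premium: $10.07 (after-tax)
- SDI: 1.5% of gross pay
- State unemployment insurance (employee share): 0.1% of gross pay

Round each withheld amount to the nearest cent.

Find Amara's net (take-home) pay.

$619.25

Paid family leave insurance: $702.69 × 0.01 = $7.03
SDI: $702.69 × 0.015 = $10.54
State unemployment insurance (employee share): $702.69 × 0.001 = $0.70
Health insurance premium: $55.10
Legal plan premium: $10.07
Total deductions = $7.03 + $10.54 + $0.70 + $55.10 + $10.07 = $83.44
Net pay = $702.69 − $83.44 = $619.25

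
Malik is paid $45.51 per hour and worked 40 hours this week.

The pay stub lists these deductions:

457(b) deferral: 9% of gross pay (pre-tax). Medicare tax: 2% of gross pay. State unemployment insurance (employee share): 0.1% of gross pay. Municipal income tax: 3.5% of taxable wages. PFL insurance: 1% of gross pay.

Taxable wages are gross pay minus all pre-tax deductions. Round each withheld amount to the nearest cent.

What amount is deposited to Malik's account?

$1,542.15

Gross pay: 40 × $45.51 = $1,820.40
457(b) deferral: $1,820.40 × 0.09 = $163.84
Taxable wages = $1,820.40 − $163.84 = $1,656.56
Municipal income tax: $1,656.56 × 0.035 = $57.98
PFL insurance: $1,820.40 × 0.01 = $18.20
Medicare tax: $1,820.40 × 0.02 = $36.41
State unemployment insurance (employee share): $1,820.40 × 0.001 = $1.82
Total deductions = $163.84 + $57.98 + $18.20 + $36.41 + $1.82 = $278.25
Net pay = $1,820.40 − $278.25 = $1,542.15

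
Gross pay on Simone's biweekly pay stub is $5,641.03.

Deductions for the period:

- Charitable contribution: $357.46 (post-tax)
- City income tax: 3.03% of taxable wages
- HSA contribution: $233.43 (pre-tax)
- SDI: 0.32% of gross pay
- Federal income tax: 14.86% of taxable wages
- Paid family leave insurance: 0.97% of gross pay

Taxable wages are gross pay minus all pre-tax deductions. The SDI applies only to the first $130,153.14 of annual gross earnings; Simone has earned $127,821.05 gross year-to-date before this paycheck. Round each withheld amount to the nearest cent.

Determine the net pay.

HSA contribution: $233.43
Taxable wages = $5,641.03 − $233.43 = $5,407.60
Federal income tax: $5,407.60 × 0.1486 = $803.57
City income tax: $5,407.60 × 0.0303 = $163.85
Paid family leave insurance: $5,641.03 × 0.0097 = $54.72
SDI: only $130,153.14 − $127,821.05 = $2,332.09 of this check is subject → $2,332.09 × 0.0032 = $7.46
Charitable contribution: $357.46
Total deductions = $233.43 + $803.57 + $163.85 + $54.72 + $7.46 + $357.46 = $1,620.49
Net pay = $5,641.03 − $1,620.49 = $4,020.54

$4,020.54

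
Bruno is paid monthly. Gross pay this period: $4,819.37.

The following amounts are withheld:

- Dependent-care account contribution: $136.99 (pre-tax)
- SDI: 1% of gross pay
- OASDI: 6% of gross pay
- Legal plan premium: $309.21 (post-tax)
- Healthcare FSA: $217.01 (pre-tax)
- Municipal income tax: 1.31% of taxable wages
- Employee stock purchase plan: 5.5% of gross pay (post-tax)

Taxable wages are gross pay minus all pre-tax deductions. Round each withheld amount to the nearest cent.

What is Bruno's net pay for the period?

$3,495.24

Dependent-care account contribution: $136.99
Healthcare FSA: $217.01
Pre-tax total = $136.99 + $217.01 = $354.00
Taxable wages = $4,819.37 − $354.00 = $4,465.37
Municipal income tax: $4,465.37 × 0.0131 = $58.50
OASDI: $4,819.37 × 0.06 = $289.16
SDI: $4,819.37 × 0.01 = $48.19
Employee stock purchase plan: $4,819.37 × 0.055 = $265.07
Legal plan premium: $309.21
Total deductions = $136.99 + $217.01 + $58.50 + $289.16 + $48.19 + $265.07 + $309.21 = $1,324.13
Net pay = $4,819.37 − $1,324.13 = $3,495.24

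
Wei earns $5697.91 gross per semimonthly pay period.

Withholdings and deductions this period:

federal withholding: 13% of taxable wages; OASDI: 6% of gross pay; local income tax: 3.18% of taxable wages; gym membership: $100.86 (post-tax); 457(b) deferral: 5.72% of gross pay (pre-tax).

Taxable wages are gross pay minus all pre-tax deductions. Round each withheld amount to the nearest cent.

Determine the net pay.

457(b) deferral: $5697.91 × 0.0572 = $325.92
Taxable wages = $5697.91 − $325.92 = $5371.99
Federal withholding: $5371.99 × 0.13 = $698.36
Local income tax: $5371.99 × 0.0318 = $170.83
OASDI: $5697.91 × 0.06 = $341.87
Gym membership: $100.86
Total deductions = $325.92 + $698.36 + $170.83 + $341.87 + $100.86 = $1637.84
Net pay = $5697.91 − $1637.84 = $4060.07

$4060.07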